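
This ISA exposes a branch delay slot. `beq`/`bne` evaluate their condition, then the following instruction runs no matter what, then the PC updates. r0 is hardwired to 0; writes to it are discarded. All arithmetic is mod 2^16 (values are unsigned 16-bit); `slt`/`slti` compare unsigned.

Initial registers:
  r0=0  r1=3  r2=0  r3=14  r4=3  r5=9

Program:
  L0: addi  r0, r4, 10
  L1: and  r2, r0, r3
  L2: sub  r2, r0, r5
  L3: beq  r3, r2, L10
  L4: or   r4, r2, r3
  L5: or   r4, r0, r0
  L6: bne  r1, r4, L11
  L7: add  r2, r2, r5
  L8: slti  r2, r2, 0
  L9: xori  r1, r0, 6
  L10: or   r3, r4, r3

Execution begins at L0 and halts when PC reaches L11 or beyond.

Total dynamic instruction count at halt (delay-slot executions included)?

8

  step pc=0: addi  r0, r4, 10  regs=(0,3,0,14,3,9)
  step pc=1: and  r2, r0, r3  regs=(0,3,0,14,3,9)
  step pc=2: sub  r2, r0, r5  regs=(0,3,65527,14,3,9)
  step pc=3: beq  r3, r2, L10  cond=F  regs=(0,3,65527,14,3,9)
  step pc=4: or   r4, r2, r3  regs=(0,3,65527,14,65535,9)
  step pc=5: or   r4, r0, r0  regs=(0,3,65527,14,0,9)
  step pc=6: bne  r1, r4, L11  cond=T  regs=(0,3,65527,14,0,9)
  step pc=7: add  r2, r2, r5  regs=(0,3,0,14,0,9)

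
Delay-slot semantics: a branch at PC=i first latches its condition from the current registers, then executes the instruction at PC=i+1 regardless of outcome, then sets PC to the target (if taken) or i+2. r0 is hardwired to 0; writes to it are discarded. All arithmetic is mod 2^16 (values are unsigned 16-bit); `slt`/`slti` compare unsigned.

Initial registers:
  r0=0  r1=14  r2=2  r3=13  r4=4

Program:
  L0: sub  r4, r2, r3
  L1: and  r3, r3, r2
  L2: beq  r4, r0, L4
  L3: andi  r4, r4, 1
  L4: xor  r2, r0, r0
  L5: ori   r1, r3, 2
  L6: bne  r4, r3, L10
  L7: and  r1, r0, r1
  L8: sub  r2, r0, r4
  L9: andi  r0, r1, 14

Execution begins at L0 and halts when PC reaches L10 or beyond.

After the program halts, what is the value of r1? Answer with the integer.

0

PC=0  sub  r4, r2, r3        | r0=0 r1=14 r2=2 r3=13 r4=65525
PC=1  and  r3, r3, r2        | r0=0 r1=14 r2=2 r3=0 r4=65525
PC=2  beq  r4, r0, L4        | r0=0 r1=14 r2=2 r3=0 r4=65525  [not taken]
PC=3  andi  r4, r4, 1        | r0=0 r1=14 r2=2 r3=0 r4=1
PC=4  xor  r2, r0, r0        | r0=0 r1=14 r2=0 r3=0 r4=1
PC=5  ori   r1, r3, 2        | r0=0 r1=2 r2=0 r3=0 r4=1
PC=6  bne  r4, r3, L10       | r0=0 r1=2 r2=0 r3=0 r4=1  [TAKEN]
PC=7  and  r1, r0, r1        | r0=0 r1=0 r2=0 r3=0 r4=1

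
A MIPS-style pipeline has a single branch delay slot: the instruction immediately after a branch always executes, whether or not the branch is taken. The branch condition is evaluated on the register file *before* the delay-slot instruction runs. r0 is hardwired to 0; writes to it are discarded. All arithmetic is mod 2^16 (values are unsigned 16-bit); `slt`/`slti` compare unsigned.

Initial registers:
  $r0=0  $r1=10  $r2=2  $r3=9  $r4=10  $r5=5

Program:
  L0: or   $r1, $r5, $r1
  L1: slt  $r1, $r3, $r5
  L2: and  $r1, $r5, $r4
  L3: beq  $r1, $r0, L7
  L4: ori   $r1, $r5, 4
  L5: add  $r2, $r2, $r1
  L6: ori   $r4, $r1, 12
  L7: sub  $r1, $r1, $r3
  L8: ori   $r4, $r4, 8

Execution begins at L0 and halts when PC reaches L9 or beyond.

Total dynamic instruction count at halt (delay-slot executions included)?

[0] or   $r1, $r5, $r1  →  {$r0:0, $r1:15, $r2:2, $r3:9, $r4:10, $r5:5}
[1] slt  $r1, $r3, $r5  →  {$r0:0, $r1:0, $r2:2, $r3:9, $r4:10, $r5:5}
[2] and  $r1, $r5, $r4  →  {$r0:0, $r1:0, $r2:2, $r3:9, $r4:10, $r5:5}
[3] beq  $r1, $r0, L7  →  {$r0:0, $r1:0, $r2:2, $r3:9, $r4:10, $r5:5}  ⟨branch taken⟩
[4] ori   $r1, $r5, 4  →  {$r0:0, $r1:5, $r2:2, $r3:9, $r4:10, $r5:5}
[7] sub  $r1, $r1, $r3  →  {$r0:0, $r1:65532, $r2:2, $r3:9, $r4:10, $r5:5}
[8] ori   $r4, $r4, 8  →  {$r0:0, $r1:65532, $r2:2, $r3:9, $r4:10, $r5:5}

7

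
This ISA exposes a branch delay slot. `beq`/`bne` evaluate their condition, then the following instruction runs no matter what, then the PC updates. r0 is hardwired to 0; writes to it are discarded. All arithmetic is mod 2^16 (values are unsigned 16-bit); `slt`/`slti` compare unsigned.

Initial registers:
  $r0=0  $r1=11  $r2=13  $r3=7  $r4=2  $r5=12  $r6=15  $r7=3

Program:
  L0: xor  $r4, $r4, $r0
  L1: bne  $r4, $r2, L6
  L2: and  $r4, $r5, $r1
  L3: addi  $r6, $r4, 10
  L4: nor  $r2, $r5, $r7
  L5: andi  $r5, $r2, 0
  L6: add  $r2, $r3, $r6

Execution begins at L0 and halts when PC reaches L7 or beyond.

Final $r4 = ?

  step pc=0: xor  $r4, $r4, $r0  regs=(0,11,13,7,2,12,15,3)
  step pc=1: bne  $r4, $r2, L6  cond=T  regs=(0,11,13,7,2,12,15,3)
  step pc=2: and  $r4, $r5, $r1  regs=(0,11,13,7,8,12,15,3)
  step pc=6: add  $r2, $r3, $r6  regs=(0,11,22,7,8,12,15,3)

8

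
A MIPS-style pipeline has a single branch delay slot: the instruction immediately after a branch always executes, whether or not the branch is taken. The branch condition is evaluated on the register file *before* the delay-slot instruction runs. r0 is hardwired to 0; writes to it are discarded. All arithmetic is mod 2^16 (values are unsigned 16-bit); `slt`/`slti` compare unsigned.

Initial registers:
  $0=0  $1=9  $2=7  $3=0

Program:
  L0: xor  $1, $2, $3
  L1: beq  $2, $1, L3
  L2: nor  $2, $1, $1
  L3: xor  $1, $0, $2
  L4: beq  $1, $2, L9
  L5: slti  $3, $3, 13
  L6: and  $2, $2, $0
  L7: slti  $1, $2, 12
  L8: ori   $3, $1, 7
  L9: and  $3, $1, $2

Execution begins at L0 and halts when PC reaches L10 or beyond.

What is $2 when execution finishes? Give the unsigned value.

  step pc=0: xor  $1, $2, $3  regs=(0,7,7,0)
  step pc=1: beq  $2, $1, L3  cond=T  regs=(0,7,7,0)
  step pc=2: nor  $2, $1, $1  regs=(0,7,65528,0)
  step pc=3: xor  $1, $0, $2  regs=(0,65528,65528,0)
  step pc=4: beq  $1, $2, L9  cond=T  regs=(0,65528,65528,0)
  step pc=5: slti  $3, $3, 13  regs=(0,65528,65528,1)
  step pc=9: and  $3, $1, $2  regs=(0,65528,65528,65528)

65528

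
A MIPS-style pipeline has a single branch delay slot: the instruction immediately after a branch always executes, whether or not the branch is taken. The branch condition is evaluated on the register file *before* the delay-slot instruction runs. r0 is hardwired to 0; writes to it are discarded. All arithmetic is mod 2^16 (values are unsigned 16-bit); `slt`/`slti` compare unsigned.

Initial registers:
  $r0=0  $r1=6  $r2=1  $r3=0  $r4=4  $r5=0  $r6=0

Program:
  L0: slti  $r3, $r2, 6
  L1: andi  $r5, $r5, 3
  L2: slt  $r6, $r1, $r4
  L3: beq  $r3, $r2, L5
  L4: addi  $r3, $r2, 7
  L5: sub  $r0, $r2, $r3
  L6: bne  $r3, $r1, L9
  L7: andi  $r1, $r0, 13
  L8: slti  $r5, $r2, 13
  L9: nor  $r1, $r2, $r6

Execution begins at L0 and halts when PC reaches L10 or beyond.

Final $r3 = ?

8

  step pc=0: slti  $r3, $r2, 6  regs=(0,6,1,1,4,0,0)
  step pc=1: andi  $r5, $r5, 3  regs=(0,6,1,1,4,0,0)
  step pc=2: slt  $r6, $r1, $r4  regs=(0,6,1,1,4,0,0)
  step pc=3: beq  $r3, $r2, L5  cond=T  regs=(0,6,1,1,4,0,0)
  step pc=4: addi  $r3, $r2, 7  regs=(0,6,1,8,4,0,0)
  step pc=5: sub  $r0, $r2, $r3  regs=(0,6,1,8,4,0,0)
  step pc=6: bne  $r3, $r1, L9  cond=T  regs=(0,6,1,8,4,0,0)
  step pc=7: andi  $r1, $r0, 13  regs=(0,0,1,8,4,0,0)
  step pc=9: nor  $r1, $r2, $r6  regs=(0,65534,1,8,4,0,0)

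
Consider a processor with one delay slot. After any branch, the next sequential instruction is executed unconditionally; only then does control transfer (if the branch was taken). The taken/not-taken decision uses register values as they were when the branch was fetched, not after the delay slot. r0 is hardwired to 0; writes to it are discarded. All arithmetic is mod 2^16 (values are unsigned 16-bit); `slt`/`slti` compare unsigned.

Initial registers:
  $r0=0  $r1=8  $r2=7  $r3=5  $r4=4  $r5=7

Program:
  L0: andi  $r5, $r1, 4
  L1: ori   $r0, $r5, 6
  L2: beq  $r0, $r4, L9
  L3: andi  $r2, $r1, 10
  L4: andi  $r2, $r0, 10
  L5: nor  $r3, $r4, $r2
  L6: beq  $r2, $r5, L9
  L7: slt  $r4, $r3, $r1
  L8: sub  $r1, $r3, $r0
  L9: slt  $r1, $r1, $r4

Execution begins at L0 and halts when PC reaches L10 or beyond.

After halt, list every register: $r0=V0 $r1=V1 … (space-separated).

[0] andi  $r5, $r1, 4  →  {$r0:0, $r1:8, $r2:7, $r3:5, $r4:4, $r5:0}
[1] ori   $r0, $r5, 6  →  {$r0:0, $r1:8, $r2:7, $r3:5, $r4:4, $r5:0}
[2] beq  $r0, $r4, L9  →  {$r0:0, $r1:8, $r2:7, $r3:5, $r4:4, $r5:0}  ⟨branch fallthrough⟩
[3] andi  $r2, $r1, 10  →  {$r0:0, $r1:8, $r2:8, $r3:5, $r4:4, $r5:0}
[4] andi  $r2, $r0, 10  →  {$r0:0, $r1:8, $r2:0, $r3:5, $r4:4, $r5:0}
[5] nor  $r3, $r4, $r2  →  {$r0:0, $r1:8, $r2:0, $r3:65531, $r4:4, $r5:0}
[6] beq  $r2, $r5, L9  →  {$r0:0, $r1:8, $r2:0, $r3:65531, $r4:4, $r5:0}  ⟨branch taken⟩
[7] slt  $r4, $r3, $r1  →  {$r0:0, $r1:8, $r2:0, $r3:65531, $r4:0, $r5:0}
[9] slt  $r1, $r1, $r4  →  {$r0:0, $r1:0, $r2:0, $r3:65531, $r4:0, $r5:0}

$r0=0 $r1=0 $r2=0 $r3=65531 $r4=0 $r5=0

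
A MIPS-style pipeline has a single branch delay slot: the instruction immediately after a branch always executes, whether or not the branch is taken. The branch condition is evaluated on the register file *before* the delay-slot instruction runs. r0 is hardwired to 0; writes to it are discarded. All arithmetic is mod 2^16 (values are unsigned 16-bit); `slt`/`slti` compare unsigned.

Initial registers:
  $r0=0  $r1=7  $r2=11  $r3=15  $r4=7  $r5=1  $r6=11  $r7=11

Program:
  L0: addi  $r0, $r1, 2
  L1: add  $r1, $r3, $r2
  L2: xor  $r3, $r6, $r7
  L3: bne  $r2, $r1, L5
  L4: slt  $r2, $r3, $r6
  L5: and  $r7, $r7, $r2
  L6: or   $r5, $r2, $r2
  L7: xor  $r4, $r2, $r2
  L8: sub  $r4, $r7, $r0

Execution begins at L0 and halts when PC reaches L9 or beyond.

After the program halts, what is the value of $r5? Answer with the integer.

1

[0] addi  $r0, $r1, 2  →  {$r0:0, $r1:7, $r2:11, $r3:15, $r4:7, $r5:1, $r6:11, $r7:11}
[1] add  $r1, $r3, $r2  →  {$r0:0, $r1:26, $r2:11, $r3:15, $r4:7, $r5:1, $r6:11, $r7:11}
[2] xor  $r3, $r6, $r7  →  {$r0:0, $r1:26, $r2:11, $r3:0, $r4:7, $r5:1, $r6:11, $r7:11}
[3] bne  $r2, $r1, L5  →  {$r0:0, $r1:26, $r2:11, $r3:0, $r4:7, $r5:1, $r6:11, $r7:11}  ⟨branch taken⟩
[4] slt  $r2, $r3, $r6  →  {$r0:0, $r1:26, $r2:1, $r3:0, $r4:7, $r5:1, $r6:11, $r7:11}
[5] and  $r7, $r7, $r2  →  {$r0:0, $r1:26, $r2:1, $r3:0, $r4:7, $r5:1, $r6:11, $r7:1}
[6] or   $r5, $r2, $r2  →  {$r0:0, $r1:26, $r2:1, $r3:0, $r4:7, $r5:1, $r6:11, $r7:1}
[7] xor  $r4, $r2, $r2  →  {$r0:0, $r1:26, $r2:1, $r3:0, $r4:0, $r5:1, $r6:11, $r7:1}
[8] sub  $r4, $r7, $r0  →  {$r0:0, $r1:26, $r2:1, $r3:0, $r4:1, $r5:1, $r6:11, $r7:1}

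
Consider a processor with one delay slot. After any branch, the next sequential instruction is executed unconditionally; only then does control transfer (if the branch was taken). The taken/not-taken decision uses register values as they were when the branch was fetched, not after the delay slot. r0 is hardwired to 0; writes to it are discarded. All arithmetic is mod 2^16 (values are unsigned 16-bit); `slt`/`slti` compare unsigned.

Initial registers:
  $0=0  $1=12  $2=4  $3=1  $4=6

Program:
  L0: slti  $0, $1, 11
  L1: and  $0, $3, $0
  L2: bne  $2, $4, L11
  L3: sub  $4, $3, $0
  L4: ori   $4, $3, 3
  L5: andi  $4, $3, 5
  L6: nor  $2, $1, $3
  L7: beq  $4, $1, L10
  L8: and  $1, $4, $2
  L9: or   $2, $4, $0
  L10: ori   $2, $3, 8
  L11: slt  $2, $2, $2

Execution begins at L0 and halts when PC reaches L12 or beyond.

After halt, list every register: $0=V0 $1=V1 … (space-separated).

$0=0 $1=12 $2=0 $3=1 $4=1

#0 slti  $0, $1, 11 ; 0/12/4/1/6
#1 and  $0, $3, $0 ; 0/12/4/1/6
#2 bne  $2, $4, L11 ; 0/12/4/1/6 ; →target
#3 sub  $4, $3, $0 ; 0/12/4/1/1
#11 slt  $2, $2, $2 ; 0/12/0/1/1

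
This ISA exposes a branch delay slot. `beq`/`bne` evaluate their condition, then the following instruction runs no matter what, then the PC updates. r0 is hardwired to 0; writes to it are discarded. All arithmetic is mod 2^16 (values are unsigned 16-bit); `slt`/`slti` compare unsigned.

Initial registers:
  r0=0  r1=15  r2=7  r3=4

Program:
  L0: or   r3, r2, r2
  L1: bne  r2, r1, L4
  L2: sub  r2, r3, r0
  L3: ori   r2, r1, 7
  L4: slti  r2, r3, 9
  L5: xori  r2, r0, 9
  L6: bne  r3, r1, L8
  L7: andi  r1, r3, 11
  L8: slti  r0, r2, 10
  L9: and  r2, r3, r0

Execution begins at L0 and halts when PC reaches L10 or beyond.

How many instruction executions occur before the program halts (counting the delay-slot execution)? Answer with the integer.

9

[0] or   r3, r2, r2  →  {r0:0, r1:15, r2:7, r3:7}
[1] bne  r2, r1, L4  →  {r0:0, r1:15, r2:7, r3:7}  ⟨branch taken⟩
[2] sub  r2, r3, r0  →  {r0:0, r1:15, r2:7, r3:7}
[4] slti  r2, r3, 9  →  {r0:0, r1:15, r2:1, r3:7}
[5] xori  r2, r0, 9  →  {r0:0, r1:15, r2:9, r3:7}
[6] bne  r3, r1, L8  →  {r0:0, r1:15, r2:9, r3:7}  ⟨branch taken⟩
[7] andi  r1, r3, 11  →  {r0:0, r1:3, r2:9, r3:7}
[8] slti  r0, r2, 10  →  {r0:0, r1:3, r2:9, r3:7}
[9] and  r2, r3, r0  →  {r0:0, r1:3, r2:0, r3:7}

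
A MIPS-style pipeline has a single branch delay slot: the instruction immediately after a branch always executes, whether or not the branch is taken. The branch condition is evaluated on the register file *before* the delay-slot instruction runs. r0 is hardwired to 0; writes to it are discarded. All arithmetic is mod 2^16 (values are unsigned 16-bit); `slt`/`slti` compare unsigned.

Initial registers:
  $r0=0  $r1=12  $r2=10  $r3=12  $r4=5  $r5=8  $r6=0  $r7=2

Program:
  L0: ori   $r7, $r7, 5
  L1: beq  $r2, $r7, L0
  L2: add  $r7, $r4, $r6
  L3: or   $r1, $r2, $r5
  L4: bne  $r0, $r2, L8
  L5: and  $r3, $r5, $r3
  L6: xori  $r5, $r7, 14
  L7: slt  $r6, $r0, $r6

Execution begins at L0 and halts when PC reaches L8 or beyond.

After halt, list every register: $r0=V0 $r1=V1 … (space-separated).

PC=0  ori   $r7, $r7, 5      | $r0=0 $r1=12 $r2=10 $r3=12 $r4=5 $r5=8 $r6=0 $r7=7
PC=1  beq  $r2, $r7, L0      | $r0=0 $r1=12 $r2=10 $r3=12 $r4=5 $r5=8 $r6=0 $r7=7  [not taken]
PC=2  add  $r7, $r4, $r6     | $r0=0 $r1=12 $r2=10 $r3=12 $r4=5 $r5=8 $r6=0 $r7=5
PC=3  or   $r1, $r2, $r5     | $r0=0 $r1=10 $r2=10 $r3=12 $r4=5 $r5=8 $r6=0 $r7=5
PC=4  bne  $r0, $r2, L8      | $r0=0 $r1=10 $r2=10 $r3=12 $r4=5 $r5=8 $r6=0 $r7=5  [TAKEN]
PC=5  and  $r3, $r5, $r3     | $r0=0 $r1=10 $r2=10 $r3=8 $r4=5 $r5=8 $r6=0 $r7=5

$r0=0 $r1=10 $r2=10 $r3=8 $r4=5 $r5=8 $r6=0 $r7=5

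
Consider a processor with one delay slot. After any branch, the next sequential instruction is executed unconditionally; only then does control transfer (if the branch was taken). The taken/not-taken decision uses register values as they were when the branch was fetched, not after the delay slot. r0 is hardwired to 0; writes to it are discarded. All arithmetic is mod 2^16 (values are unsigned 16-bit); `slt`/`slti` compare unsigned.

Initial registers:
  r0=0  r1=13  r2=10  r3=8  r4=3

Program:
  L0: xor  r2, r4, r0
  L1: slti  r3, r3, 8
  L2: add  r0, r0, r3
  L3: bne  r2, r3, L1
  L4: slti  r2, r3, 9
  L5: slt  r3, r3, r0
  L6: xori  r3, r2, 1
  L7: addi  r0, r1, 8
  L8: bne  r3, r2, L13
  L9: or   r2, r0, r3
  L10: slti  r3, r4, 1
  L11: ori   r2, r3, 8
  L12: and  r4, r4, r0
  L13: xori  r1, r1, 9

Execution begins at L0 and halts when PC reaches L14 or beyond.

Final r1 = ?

4

  step pc=0: xor  r2, r4, r0  regs=(0,13,3,8,3)
  step pc=1: slti  r3, r3, 8  regs=(0,13,3,0,3)
  step pc=2: add  r0, r0, r3  regs=(0,13,3,0,3)
  step pc=3: bne  r2, r3, L1  cond=T  regs=(0,13,3,0,3)
  step pc=4: slti  r2, r3, 9  regs=(0,13,1,0,3)
  step pc=1: slti  r3, r3, 8  regs=(0,13,1,1,3)
  step pc=2: add  r0, r0, r3  regs=(0,13,1,1,3)
  step pc=3: bne  r2, r3, L1  cond=F  regs=(0,13,1,1,3)
  step pc=4: slti  r2, r3, 9  regs=(0,13,1,1,3)
  step pc=5: slt  r3, r3, r0  regs=(0,13,1,0,3)
  step pc=6: xori  r3, r2, 1  regs=(0,13,1,0,3)
  step pc=7: addi  r0, r1, 8  regs=(0,13,1,0,3)
  step pc=8: bne  r3, r2, L13  cond=T  regs=(0,13,1,0,3)
  step pc=9: or   r2, r0, r3  regs=(0,13,0,0,3)
  step pc=13: xori  r1, r1, 9  regs=(0,4,0,0,3)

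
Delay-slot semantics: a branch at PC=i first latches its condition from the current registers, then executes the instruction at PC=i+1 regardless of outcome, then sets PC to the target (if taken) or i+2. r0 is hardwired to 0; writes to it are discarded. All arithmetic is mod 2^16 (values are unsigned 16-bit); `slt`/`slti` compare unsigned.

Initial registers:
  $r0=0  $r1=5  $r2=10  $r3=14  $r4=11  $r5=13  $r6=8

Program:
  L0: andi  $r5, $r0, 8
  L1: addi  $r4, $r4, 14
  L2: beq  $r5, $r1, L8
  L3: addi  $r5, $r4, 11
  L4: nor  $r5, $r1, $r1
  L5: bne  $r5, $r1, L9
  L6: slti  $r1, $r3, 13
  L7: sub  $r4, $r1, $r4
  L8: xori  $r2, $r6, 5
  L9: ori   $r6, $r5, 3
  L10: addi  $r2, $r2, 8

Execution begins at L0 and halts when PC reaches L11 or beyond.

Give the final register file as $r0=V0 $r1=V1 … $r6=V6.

#0 andi  $r5, $r0, 8 ; 0/5/10/14/11/0/8
#1 addi  $r4, $r4, 14 ; 0/5/10/14/25/0/8
#2 beq  $r5, $r1, L8 ; 0/5/10/14/25/0/8 ; →fallthru
#3 addi  $r5, $r4, 11 ; 0/5/10/14/25/36/8
#4 nor  $r5, $r1, $r1 ; 0/5/10/14/25/65530/8
#5 bne  $r5, $r1, L9 ; 0/5/10/14/25/65530/8 ; →target
#6 slti  $r1, $r3, 13 ; 0/0/10/14/25/65530/8
#9 ori   $r6, $r5, 3 ; 0/0/10/14/25/65530/65531
#10 addi  $r2, $r2, 8 ; 0/0/18/14/25/65530/65531

$r0=0 $r1=0 $r2=18 $r3=14 $r4=25 $r5=65530 $r6=65531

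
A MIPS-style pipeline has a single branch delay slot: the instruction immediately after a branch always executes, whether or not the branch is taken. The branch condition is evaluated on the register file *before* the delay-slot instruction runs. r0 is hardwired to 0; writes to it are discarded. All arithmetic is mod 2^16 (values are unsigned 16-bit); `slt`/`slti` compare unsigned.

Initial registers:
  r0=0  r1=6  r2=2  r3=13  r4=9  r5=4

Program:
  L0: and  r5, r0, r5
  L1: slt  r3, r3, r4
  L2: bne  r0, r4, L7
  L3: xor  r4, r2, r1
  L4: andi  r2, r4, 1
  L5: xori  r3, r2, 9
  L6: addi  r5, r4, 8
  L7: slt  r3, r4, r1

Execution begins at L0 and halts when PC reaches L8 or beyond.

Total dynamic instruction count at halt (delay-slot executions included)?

PC=0  and  r5, r0, r5        | r0=0 r1=6 r2=2 r3=13 r4=9 r5=0
PC=1  slt  r3, r3, r4        | r0=0 r1=6 r2=2 r3=0 r4=9 r5=0
PC=2  bne  r0, r4, L7        | r0=0 r1=6 r2=2 r3=0 r4=9 r5=0  [TAKEN]
PC=3  xor  r4, r2, r1        | r0=0 r1=6 r2=2 r3=0 r4=4 r5=0
PC=7  slt  r3, r4, r1        | r0=0 r1=6 r2=2 r3=1 r4=4 r5=0

5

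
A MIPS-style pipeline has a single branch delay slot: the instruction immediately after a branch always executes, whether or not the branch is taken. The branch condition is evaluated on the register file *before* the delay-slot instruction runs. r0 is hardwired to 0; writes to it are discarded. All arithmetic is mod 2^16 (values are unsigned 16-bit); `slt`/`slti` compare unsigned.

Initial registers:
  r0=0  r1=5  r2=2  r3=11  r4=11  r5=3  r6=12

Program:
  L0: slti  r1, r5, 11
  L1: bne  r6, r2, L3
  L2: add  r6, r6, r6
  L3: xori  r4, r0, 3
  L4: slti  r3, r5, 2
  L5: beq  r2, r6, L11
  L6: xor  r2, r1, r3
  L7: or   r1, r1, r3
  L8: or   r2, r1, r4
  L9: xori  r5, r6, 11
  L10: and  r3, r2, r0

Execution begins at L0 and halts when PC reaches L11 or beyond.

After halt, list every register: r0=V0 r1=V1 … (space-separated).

r0=0 r1=1 r2=3 r3=0 r4=3 r5=19 r6=24

[0] slti  r1, r5, 11  →  {r0:0, r1:1, r2:2, r3:11, r4:11, r5:3, r6:12}
[1] bne  r6, r2, L3  →  {r0:0, r1:1, r2:2, r3:11, r4:11, r5:3, r6:12}  ⟨branch taken⟩
[2] add  r6, r6, r6  →  {r0:0, r1:1, r2:2, r3:11, r4:11, r5:3, r6:24}
[3] xori  r4, r0, 3  →  {r0:0, r1:1, r2:2, r3:11, r4:3, r5:3, r6:24}
[4] slti  r3, r5, 2  →  {r0:0, r1:1, r2:2, r3:0, r4:3, r5:3, r6:24}
[5] beq  r2, r6, L11  →  {r0:0, r1:1, r2:2, r3:0, r4:3, r5:3, r6:24}  ⟨branch fallthrough⟩
[6] xor  r2, r1, r3  →  {r0:0, r1:1, r2:1, r3:0, r4:3, r5:3, r6:24}
[7] or   r1, r1, r3  →  {r0:0, r1:1, r2:1, r3:0, r4:3, r5:3, r6:24}
[8] or   r2, r1, r4  →  {r0:0, r1:1, r2:3, r3:0, r4:3, r5:3, r6:24}
[9] xori  r5, r6, 11  →  {r0:0, r1:1, r2:3, r3:0, r4:3, r5:19, r6:24}
[10] and  r3, r2, r0  →  {r0:0, r1:1, r2:3, r3:0, r4:3, r5:19, r6:24}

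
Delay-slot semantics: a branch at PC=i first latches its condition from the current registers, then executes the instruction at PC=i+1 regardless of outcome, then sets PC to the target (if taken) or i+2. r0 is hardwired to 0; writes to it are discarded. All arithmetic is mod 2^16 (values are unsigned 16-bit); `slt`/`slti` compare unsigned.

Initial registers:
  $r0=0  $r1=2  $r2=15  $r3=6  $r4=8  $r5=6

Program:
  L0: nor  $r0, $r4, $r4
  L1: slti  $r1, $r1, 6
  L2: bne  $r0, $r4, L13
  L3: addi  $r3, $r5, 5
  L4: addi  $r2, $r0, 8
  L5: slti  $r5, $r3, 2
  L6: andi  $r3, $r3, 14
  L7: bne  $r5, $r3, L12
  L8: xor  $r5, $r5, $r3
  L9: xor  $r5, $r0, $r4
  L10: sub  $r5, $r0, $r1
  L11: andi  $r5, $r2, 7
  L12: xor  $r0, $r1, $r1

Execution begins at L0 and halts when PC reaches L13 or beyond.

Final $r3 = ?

11

#0 nor  $r0, $r4, $r4 ; 0/2/15/6/8/6
#1 slti  $r1, $r1, 6 ; 0/1/15/6/8/6
#2 bne  $r0, $r4, L13 ; 0/1/15/6/8/6 ; →target
#3 addi  $r3, $r5, 5 ; 0/1/15/11/8/6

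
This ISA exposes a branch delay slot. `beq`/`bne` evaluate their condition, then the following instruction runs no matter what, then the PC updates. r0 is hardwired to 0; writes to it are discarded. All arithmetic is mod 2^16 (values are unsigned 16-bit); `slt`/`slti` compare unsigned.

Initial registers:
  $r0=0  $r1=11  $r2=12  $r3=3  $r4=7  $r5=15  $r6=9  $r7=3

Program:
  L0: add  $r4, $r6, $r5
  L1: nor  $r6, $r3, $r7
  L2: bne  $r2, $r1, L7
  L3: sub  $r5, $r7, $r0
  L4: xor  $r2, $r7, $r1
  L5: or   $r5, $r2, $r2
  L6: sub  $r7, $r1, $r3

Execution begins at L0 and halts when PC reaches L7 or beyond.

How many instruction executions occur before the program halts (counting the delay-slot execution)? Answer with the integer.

4

#0 add  $r4, $r6, $r5 ; 0/11/12/3/24/15/9/3
#1 nor  $r6, $r3, $r7 ; 0/11/12/3/24/15/65532/3
#2 bne  $r2, $r1, L7 ; 0/11/12/3/24/15/65532/3 ; →target
#3 sub  $r5, $r7, $r0 ; 0/11/12/3/24/3/65532/3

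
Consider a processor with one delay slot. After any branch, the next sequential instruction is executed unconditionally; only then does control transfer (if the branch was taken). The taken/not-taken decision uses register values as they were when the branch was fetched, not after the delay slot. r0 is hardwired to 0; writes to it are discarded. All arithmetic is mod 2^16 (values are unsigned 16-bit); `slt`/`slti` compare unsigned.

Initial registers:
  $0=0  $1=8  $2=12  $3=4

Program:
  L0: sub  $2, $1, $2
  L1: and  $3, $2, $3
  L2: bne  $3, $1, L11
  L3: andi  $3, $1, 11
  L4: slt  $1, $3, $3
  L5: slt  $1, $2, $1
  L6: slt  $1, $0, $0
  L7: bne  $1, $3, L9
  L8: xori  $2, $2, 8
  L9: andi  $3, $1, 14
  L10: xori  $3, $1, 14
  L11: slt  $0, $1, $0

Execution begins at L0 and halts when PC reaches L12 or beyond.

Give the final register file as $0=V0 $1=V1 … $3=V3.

#0 sub  $2, $1, $2 ; 0/8/65532/4
#1 and  $3, $2, $3 ; 0/8/65532/4
#2 bne  $3, $1, L11 ; 0/8/65532/4 ; →target
#3 andi  $3, $1, 11 ; 0/8/65532/8
#11 slt  $0, $1, $0 ; 0/8/65532/8

$0=0 $1=8 $2=65532 $3=8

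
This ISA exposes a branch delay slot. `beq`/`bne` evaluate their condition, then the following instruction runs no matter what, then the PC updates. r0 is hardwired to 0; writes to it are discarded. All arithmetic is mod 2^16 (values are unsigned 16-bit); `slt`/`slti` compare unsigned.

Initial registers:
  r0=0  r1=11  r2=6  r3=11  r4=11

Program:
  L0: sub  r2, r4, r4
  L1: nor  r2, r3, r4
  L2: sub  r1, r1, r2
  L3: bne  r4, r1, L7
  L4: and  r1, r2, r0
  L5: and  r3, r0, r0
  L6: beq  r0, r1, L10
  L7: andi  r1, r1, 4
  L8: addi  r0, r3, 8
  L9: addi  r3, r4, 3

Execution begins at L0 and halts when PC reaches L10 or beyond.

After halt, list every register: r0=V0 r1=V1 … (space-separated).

r0=0 r1=0 r2=65524 r3=14 r4=11

PC=0  sub  r2, r4, r4        | r0=0 r1=11 r2=0 r3=11 r4=11
PC=1  nor  r2, r3, r4        | r0=0 r1=11 r2=65524 r3=11 r4=11
PC=2  sub  r1, r1, r2        | r0=0 r1=23 r2=65524 r3=11 r4=11
PC=3  bne  r4, r1, L7        | r0=0 r1=23 r2=65524 r3=11 r4=11  [TAKEN]
PC=4  and  r1, r2, r0        | r0=0 r1=0 r2=65524 r3=11 r4=11
PC=7  andi  r1, r1, 4        | r0=0 r1=0 r2=65524 r3=11 r4=11
PC=8  addi  r0, r3, 8        | r0=0 r1=0 r2=65524 r3=11 r4=11
PC=9  addi  r3, r4, 3        | r0=0 r1=0 r2=65524 r3=14 r4=11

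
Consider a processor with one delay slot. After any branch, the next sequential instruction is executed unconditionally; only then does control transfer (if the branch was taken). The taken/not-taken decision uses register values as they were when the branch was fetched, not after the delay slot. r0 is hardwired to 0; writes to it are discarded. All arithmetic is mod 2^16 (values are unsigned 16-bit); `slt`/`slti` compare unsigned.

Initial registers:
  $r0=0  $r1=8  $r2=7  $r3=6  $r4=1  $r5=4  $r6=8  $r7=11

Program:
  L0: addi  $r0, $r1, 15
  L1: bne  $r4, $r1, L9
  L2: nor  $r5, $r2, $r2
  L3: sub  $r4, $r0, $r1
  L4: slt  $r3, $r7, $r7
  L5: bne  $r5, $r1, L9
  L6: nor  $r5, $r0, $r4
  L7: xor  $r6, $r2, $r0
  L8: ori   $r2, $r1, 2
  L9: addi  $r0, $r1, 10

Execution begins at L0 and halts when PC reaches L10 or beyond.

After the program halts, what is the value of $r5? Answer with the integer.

PC=0  addi  $r0, $r1, 15     | $r0=0 $r1=8 $r2=7 $r3=6 $r4=1 $r5=4 $r6=8 $r7=11
PC=1  bne  $r4, $r1, L9      | $r0=0 $r1=8 $r2=7 $r3=6 $r4=1 $r5=4 $r6=8 $r7=11  [TAKEN]
PC=2  nor  $r5, $r2, $r2     | $r0=0 $r1=8 $r2=7 $r3=6 $r4=1 $r5=65528 $r6=8 $r7=11
PC=9  addi  $r0, $r1, 10     | $r0=0 $r1=8 $r2=7 $r3=6 $r4=1 $r5=65528 $r6=8 $r7=11

65528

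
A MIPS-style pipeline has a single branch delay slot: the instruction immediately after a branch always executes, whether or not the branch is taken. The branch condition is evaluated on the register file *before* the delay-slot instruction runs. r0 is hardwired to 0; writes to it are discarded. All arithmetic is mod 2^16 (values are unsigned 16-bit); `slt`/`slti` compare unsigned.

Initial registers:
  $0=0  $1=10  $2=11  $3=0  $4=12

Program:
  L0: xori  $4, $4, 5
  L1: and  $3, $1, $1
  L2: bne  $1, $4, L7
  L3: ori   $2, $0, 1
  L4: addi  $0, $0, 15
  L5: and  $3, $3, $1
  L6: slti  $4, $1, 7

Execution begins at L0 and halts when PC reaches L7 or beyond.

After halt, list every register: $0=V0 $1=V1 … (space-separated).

[0] xori  $4, $4, 5  →  {$0:0, $1:10, $2:11, $3:0, $4:9}
[1] and  $3, $1, $1  →  {$0:0, $1:10, $2:11, $3:10, $4:9}
[2] bne  $1, $4, L7  →  {$0:0, $1:10, $2:11, $3:10, $4:9}  ⟨branch taken⟩
[3] ori   $2, $0, 1  →  {$0:0, $1:10, $2:1, $3:10, $4:9}

$0=0 $1=10 $2=1 $3=10 $4=9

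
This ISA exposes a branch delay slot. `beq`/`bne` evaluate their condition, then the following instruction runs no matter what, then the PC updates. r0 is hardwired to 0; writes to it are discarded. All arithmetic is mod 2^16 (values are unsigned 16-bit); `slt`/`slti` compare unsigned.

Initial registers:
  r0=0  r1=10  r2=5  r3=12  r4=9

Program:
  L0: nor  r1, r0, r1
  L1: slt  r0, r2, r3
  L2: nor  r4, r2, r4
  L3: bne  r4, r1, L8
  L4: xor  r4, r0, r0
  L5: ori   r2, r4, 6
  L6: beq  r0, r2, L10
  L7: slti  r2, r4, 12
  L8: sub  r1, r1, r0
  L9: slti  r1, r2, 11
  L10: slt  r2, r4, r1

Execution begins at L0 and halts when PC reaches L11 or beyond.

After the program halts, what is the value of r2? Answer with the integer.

1

PC=0  nor  r1, r0, r1        | r0=0 r1=65525 r2=5 r3=12 r4=9
PC=1  slt  r0, r2, r3        | r0=0 r1=65525 r2=5 r3=12 r4=9
PC=2  nor  r4, r2, r4        | r0=0 r1=65525 r2=5 r3=12 r4=65522
PC=3  bne  r4, r1, L8        | r0=0 r1=65525 r2=5 r3=12 r4=65522  [TAKEN]
PC=4  xor  r4, r0, r0        | r0=0 r1=65525 r2=5 r3=12 r4=0
PC=8  sub  r1, r1, r0        | r0=0 r1=65525 r2=5 r3=12 r4=0
PC=9  slti  r1, r2, 11       | r0=0 r1=1 r2=5 r3=12 r4=0
PC=10 slt  r2, r4, r1        | r0=0 r1=1 r2=1 r3=12 r4=0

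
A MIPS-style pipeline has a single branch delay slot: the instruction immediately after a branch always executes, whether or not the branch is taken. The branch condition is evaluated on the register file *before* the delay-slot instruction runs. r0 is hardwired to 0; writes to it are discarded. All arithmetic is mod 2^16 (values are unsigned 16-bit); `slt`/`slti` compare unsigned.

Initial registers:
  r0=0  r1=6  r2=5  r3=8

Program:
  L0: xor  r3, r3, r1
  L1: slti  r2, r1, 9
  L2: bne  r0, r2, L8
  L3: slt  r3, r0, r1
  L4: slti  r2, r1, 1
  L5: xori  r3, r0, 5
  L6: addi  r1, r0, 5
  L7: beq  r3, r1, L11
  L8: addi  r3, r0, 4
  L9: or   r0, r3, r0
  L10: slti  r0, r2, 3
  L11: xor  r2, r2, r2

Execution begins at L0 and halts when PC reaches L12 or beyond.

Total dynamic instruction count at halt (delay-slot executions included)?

8

#0 xor  r3, r3, r1 ; 0/6/5/14
#1 slti  r2, r1, 9 ; 0/6/1/14
#2 bne  r0, r2, L8 ; 0/6/1/14 ; →target
#3 slt  r3, r0, r1 ; 0/6/1/1
#8 addi  r3, r0, 4 ; 0/6/1/4
#9 or   r0, r3, r0 ; 0/6/1/4
#10 slti  r0, r2, 3 ; 0/6/1/4
#11 xor  r2, r2, r2 ; 0/6/0/4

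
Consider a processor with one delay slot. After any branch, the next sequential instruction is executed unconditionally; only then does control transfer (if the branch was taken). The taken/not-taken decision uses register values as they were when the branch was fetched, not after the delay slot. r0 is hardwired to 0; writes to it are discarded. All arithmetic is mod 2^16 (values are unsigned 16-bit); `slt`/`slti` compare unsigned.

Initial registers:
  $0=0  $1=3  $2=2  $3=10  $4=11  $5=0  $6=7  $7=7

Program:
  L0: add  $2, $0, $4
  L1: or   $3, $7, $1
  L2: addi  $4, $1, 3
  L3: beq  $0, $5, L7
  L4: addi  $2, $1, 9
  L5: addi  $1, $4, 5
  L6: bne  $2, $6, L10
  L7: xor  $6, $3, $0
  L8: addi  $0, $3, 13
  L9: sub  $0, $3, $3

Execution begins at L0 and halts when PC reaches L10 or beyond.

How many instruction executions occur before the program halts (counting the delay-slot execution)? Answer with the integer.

8

PC=0  add  $2, $0, $4        | $0=0 $1=3 $2=11 $3=10 $4=11 $5=0 $6=7 $7=7
PC=1  or   $3, $7, $1        | $0=0 $1=3 $2=11 $3=7 $4=11 $5=0 $6=7 $7=7
PC=2  addi  $4, $1, 3        | $0=0 $1=3 $2=11 $3=7 $4=6 $5=0 $6=7 $7=7
PC=3  beq  $0, $5, L7        | $0=0 $1=3 $2=11 $3=7 $4=6 $5=0 $6=7 $7=7  [TAKEN]
PC=4  addi  $2, $1, 9        | $0=0 $1=3 $2=12 $3=7 $4=6 $5=0 $6=7 $7=7
PC=7  xor  $6, $3, $0        | $0=0 $1=3 $2=12 $3=7 $4=6 $5=0 $6=7 $7=7
PC=8  addi  $0, $3, 13       | $0=0 $1=3 $2=12 $3=7 $4=6 $5=0 $6=7 $7=7
PC=9  sub  $0, $3, $3        | $0=0 $1=3 $2=12 $3=7 $4=6 $5=0 $6=7 $7=7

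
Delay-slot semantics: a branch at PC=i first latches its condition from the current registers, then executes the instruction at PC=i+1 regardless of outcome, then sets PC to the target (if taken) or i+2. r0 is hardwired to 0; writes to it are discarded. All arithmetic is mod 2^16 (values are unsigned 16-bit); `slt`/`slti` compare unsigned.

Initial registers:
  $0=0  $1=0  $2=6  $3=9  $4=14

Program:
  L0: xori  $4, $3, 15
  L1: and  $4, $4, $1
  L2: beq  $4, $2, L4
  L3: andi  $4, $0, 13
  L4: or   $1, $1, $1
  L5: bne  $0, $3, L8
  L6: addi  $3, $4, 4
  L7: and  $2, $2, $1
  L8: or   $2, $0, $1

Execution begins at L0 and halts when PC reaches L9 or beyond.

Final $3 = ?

4

#0 xori  $4, $3, 15 ; 0/0/6/9/6
#1 and  $4, $4, $1 ; 0/0/6/9/0
#2 beq  $4, $2, L4 ; 0/0/6/9/0 ; →fallthru
#3 andi  $4, $0, 13 ; 0/0/6/9/0
#4 or   $1, $1, $1 ; 0/0/6/9/0
#5 bne  $0, $3, L8 ; 0/0/6/9/0 ; →target
#6 addi  $3, $4, 4 ; 0/0/6/4/0
#8 or   $2, $0, $1 ; 0/0/0/4/0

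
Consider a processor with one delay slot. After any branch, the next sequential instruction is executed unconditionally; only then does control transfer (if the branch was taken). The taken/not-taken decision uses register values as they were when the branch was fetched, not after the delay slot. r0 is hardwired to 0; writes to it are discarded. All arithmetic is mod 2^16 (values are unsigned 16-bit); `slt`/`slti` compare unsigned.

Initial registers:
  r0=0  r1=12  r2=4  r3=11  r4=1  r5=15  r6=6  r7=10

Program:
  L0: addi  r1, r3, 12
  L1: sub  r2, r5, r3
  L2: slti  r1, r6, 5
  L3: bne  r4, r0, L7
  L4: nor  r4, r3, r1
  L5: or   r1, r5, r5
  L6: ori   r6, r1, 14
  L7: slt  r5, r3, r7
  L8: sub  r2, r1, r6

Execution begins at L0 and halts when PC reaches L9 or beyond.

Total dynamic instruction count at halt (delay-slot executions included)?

  step pc=0: addi  r1, r3, 12  regs=(0,23,4,11,1,15,6,10)
  step pc=1: sub  r2, r5, r3  regs=(0,23,4,11,1,15,6,10)
  step pc=2: slti  r1, r6, 5  regs=(0,0,4,11,1,15,6,10)
  step pc=3: bne  r4, r0, L7  cond=T  regs=(0,0,4,11,1,15,6,10)
  step pc=4: nor  r4, r3, r1  regs=(0,0,4,11,65524,15,6,10)
  step pc=7: slt  r5, r3, r7  regs=(0,0,4,11,65524,0,6,10)
  step pc=8: sub  r2, r1, r6  regs=(0,0,65530,11,65524,0,6,10)

7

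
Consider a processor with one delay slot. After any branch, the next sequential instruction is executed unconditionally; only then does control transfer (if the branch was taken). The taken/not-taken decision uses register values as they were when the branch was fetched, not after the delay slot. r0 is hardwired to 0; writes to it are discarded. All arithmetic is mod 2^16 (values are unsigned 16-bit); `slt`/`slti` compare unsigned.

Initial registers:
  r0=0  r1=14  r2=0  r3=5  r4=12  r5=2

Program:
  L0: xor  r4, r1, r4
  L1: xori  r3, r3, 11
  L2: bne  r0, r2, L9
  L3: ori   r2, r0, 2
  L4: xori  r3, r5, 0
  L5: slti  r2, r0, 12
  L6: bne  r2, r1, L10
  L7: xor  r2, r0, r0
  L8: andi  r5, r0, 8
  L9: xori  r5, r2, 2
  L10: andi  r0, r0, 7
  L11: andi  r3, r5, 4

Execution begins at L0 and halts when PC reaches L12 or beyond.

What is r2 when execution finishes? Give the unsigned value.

0

#0 xor  r4, r1, r4 ; 0/14/0/5/2/2
#1 xori  r3, r3, 11 ; 0/14/0/14/2/2
#2 bne  r0, r2, L9 ; 0/14/0/14/2/2 ; →fallthru
#3 ori   r2, r0, 2 ; 0/14/2/14/2/2
#4 xori  r3, r5, 0 ; 0/14/2/2/2/2
#5 slti  r2, r0, 12 ; 0/14/1/2/2/2
#6 bne  r2, r1, L10 ; 0/14/1/2/2/2 ; →target
#7 xor  r2, r0, r0 ; 0/14/0/2/2/2
#10 andi  r0, r0, 7 ; 0/14/0/2/2/2
#11 andi  r3, r5, 4 ; 0/14/0/0/2/2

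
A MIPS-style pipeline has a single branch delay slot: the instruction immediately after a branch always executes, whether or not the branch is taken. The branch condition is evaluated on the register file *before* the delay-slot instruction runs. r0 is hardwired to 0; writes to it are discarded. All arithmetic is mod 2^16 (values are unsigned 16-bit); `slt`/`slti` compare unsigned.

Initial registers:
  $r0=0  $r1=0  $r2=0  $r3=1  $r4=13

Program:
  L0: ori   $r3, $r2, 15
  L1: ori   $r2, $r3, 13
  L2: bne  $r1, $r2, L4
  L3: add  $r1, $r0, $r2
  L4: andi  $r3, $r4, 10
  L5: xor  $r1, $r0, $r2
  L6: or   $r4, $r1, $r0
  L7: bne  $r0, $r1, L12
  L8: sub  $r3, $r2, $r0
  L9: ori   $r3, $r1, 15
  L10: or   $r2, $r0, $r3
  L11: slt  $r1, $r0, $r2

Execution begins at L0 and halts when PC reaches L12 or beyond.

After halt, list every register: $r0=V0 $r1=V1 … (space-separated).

$r0=0 $r1=15 $r2=15 $r3=15 $r4=15

PC=0  ori   $r3, $r2, 15     | $r0=0 $r1=0 $r2=0 $r3=15 $r4=13
PC=1  ori   $r2, $r3, 13     | $r0=0 $r1=0 $r2=15 $r3=15 $r4=13
PC=2  bne  $r1, $r2, L4      | $r0=0 $r1=0 $r2=15 $r3=15 $r4=13  [TAKEN]
PC=3  add  $r1, $r0, $r2     | $r0=0 $r1=15 $r2=15 $r3=15 $r4=13
PC=4  andi  $r3, $r4, 10     | $r0=0 $r1=15 $r2=15 $r3=8 $r4=13
PC=5  xor  $r1, $r0, $r2     | $r0=0 $r1=15 $r2=15 $r3=8 $r4=13
PC=6  or   $r4, $r1, $r0     | $r0=0 $r1=15 $r2=15 $r3=8 $r4=15
PC=7  bne  $r0, $r1, L12     | $r0=0 $r1=15 $r2=15 $r3=8 $r4=15  [TAKEN]
PC=8  sub  $r3, $r2, $r0     | $r0=0 $r1=15 $r2=15 $r3=15 $r4=15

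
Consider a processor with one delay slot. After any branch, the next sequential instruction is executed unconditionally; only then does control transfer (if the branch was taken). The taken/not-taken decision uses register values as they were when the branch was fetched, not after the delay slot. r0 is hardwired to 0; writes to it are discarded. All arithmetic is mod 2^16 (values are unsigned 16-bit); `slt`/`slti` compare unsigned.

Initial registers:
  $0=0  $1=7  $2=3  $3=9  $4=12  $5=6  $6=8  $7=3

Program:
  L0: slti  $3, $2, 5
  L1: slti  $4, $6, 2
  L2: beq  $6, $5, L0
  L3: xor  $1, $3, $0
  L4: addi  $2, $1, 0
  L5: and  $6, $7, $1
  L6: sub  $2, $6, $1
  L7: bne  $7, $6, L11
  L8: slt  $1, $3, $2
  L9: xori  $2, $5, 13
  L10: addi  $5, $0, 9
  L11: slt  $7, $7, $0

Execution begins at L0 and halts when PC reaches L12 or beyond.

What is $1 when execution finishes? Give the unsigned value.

[0] slti  $3, $2, 5  →  {$0:0, $1:7, $2:3, $3:1, $4:12, $5:6, $6:8, $7:3}
[1] slti  $4, $6, 2  →  {$0:0, $1:7, $2:3, $3:1, $4:0, $5:6, $6:8, $7:3}
[2] beq  $6, $5, L0  →  {$0:0, $1:7, $2:3, $3:1, $4:0, $5:6, $6:8, $7:3}  ⟨branch fallthrough⟩
[3] xor  $1, $3, $0  →  {$0:0, $1:1, $2:3, $3:1, $4:0, $5:6, $6:8, $7:3}
[4] addi  $2, $1, 0  →  {$0:0, $1:1, $2:1, $3:1, $4:0, $5:6, $6:8, $7:3}
[5] and  $6, $7, $1  →  {$0:0, $1:1, $2:1, $3:1, $4:0, $5:6, $6:1, $7:3}
[6] sub  $2, $6, $1  →  {$0:0, $1:1, $2:0, $3:1, $4:0, $5:6, $6:1, $7:3}
[7] bne  $7, $6, L11  →  {$0:0, $1:1, $2:0, $3:1, $4:0, $5:6, $6:1, $7:3}  ⟨branch taken⟩
[8] slt  $1, $3, $2  →  {$0:0, $1:0, $2:0, $3:1, $4:0, $5:6, $6:1, $7:3}
[11] slt  $7, $7, $0  →  {$0:0, $1:0, $2:0, $3:1, $4:0, $5:6, $6:1, $7:0}

0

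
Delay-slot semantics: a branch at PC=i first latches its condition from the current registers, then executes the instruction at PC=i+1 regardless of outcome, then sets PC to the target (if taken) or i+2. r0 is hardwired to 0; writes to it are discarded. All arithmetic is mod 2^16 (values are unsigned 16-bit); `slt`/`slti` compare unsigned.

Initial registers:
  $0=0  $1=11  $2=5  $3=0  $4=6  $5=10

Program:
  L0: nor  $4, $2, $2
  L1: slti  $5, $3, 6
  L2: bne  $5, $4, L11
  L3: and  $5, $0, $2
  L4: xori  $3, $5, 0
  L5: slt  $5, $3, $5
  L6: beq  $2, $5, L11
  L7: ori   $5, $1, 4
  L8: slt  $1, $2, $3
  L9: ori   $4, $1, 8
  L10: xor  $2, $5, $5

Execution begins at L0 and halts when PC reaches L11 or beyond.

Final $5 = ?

  step pc=0: nor  $4, $2, $2  regs=(0,11,5,0,65530,10)
  step pc=1: slti  $5, $3, 6  regs=(0,11,5,0,65530,1)
  step pc=2: bne  $5, $4, L11  cond=T  regs=(0,11,5,0,65530,1)
  step pc=3: and  $5, $0, $2  regs=(0,11,5,0,65530,0)

0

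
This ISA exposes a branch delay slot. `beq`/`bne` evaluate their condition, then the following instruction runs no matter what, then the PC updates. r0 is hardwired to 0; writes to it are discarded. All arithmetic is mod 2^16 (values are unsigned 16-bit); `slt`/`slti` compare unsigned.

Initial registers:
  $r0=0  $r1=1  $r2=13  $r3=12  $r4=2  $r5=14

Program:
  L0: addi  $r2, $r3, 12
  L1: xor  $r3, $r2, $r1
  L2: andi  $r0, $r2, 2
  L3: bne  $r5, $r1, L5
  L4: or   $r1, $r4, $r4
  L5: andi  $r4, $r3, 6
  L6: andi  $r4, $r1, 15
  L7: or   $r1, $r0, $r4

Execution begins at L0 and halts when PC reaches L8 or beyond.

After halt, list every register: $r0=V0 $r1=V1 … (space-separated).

  step pc=0: addi  $r2, $r3, 12  regs=(0,1,24,12,2,14)
  step pc=1: xor  $r3, $r2, $r1  regs=(0,1,24,25,2,14)
  step pc=2: andi  $r0, $r2, 2  regs=(0,1,24,25,2,14)
  step pc=3: bne  $r5, $r1, L5  cond=T  regs=(0,1,24,25,2,14)
  step pc=4: or   $r1, $r4, $r4  regs=(0,2,24,25,2,14)
  step pc=5: andi  $r4, $r3, 6  regs=(0,2,24,25,0,14)
  step pc=6: andi  $r4, $r1, 15  regs=(0,2,24,25,2,14)
  step pc=7: or   $r1, $r0, $r4  regs=(0,2,24,25,2,14)

$r0=0 $r1=2 $r2=24 $r3=25 $r4=2 $r5=14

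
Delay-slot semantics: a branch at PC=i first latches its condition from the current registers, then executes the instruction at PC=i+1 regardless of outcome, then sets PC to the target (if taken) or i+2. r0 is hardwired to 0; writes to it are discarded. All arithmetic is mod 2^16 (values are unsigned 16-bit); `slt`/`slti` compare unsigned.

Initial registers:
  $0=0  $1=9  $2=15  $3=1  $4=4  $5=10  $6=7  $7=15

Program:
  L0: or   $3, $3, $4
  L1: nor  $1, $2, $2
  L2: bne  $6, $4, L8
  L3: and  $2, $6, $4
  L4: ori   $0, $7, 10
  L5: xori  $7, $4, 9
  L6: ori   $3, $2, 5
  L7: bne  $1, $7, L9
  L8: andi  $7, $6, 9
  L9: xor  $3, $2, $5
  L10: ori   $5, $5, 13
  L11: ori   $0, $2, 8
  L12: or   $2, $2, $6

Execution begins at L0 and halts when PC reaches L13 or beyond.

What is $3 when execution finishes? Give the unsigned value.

[0] or   $3, $3, $4  →  {$0:0, $1:9, $2:15, $3:5, $4:4, $5:10, $6:7, $7:15}
[1] nor  $1, $2, $2  →  {$0:0, $1:65520, $2:15, $3:5, $4:4, $5:10, $6:7, $7:15}
[2] bne  $6, $4, L8  →  {$0:0, $1:65520, $2:15, $3:5, $4:4, $5:10, $6:7, $7:15}  ⟨branch taken⟩
[3] and  $2, $6, $4  →  {$0:0, $1:65520, $2:4, $3:5, $4:4, $5:10, $6:7, $7:15}
[8] andi  $7, $6, 9  →  {$0:0, $1:65520, $2:4, $3:5, $4:4, $5:10, $6:7, $7:1}
[9] xor  $3, $2, $5  →  {$0:0, $1:65520, $2:4, $3:14, $4:4, $5:10, $6:7, $7:1}
[10] ori   $5, $5, 13  →  {$0:0, $1:65520, $2:4, $3:14, $4:4, $5:15, $6:7, $7:1}
[11] ori   $0, $2, 8  →  {$0:0, $1:65520, $2:4, $3:14, $4:4, $5:15, $6:7, $7:1}
[12] or   $2, $2, $6  →  {$0:0, $1:65520, $2:7, $3:14, $4:4, $5:15, $6:7, $7:1}

14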